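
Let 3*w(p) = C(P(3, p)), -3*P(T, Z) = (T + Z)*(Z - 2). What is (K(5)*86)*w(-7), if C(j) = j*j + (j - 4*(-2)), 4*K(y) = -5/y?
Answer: -3010/3 ≈ -1003.3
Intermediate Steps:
K(y) = -5/(4*y) (K(y) = (-5/y)/4 = -5/(4*y))
P(T, Z) = -(-2 + Z)*(T + Z)/3 (P(T, Z) = -(T + Z)*(Z - 2)/3 = -(T + Z)*(-2 + Z)/3 = -(-2 + Z)*(T + Z)/3)
C(j) = 8 + j + j**2 (C(j) = j**2 + (j + 8) = j**2 + (8 + j) = 8 + j + j**2)
w(p) = 10/3 - p/9 - p**2/9 + (2 - p/3 - p**2/3)**2/3 (w(p) = (8 + (-p**2/3 + (2/3)*3 + 2*p/3 - 1/3*3*p) + (-p**2/3 + (2/3)*3 + 2*p/3 - 1/3*3*p)**2)/3 = (8 + (-p**2/3 + 2 + 2*p/3 - p) + (-p**2/3 + 2 + 2*p/3 - p)**2)/3 = (8 + (2 - p/3 - p**2/3) + (2 - p/3 - p**2/3)**2)/3 = (10 + (2 - p/3 - p**2/3)**2 - p/3 - p**2/3)/3 = 10/3 - p/9 - p**2/9 + (2 - p/3 - p**2/3)**2/3)
(K(5)*86)*w(-7) = (-5/4/5*86)*(10/3 - 1/9*(-7) - 1/9*(-7)**2 + (-6 - 7 + (-7)**2)**2/27) = (-5/4*1/5*86)*(10/3 + 7/9 - 1/9*49 + (-6 - 7 + 49)**2/27) = (-1/4*86)*(10/3 + 7/9 - 49/9 + (1/27)*36**2) = -43*(10/3 + 7/9 - 49/9 + (1/27)*1296)/2 = -43*(10/3 + 7/9 - 49/9 + 48)/2 = -43/2*140/3 = -3010/3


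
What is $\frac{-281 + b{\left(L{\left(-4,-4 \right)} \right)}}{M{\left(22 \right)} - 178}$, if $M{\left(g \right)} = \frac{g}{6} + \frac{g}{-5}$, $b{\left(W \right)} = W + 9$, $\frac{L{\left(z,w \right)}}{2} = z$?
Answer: $\frac{600}{383} \approx 1.5666$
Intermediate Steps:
$L{\left(z,w \right)} = 2 z$
$b{\left(W \right)} = 9 + W$
$M{\left(g \right)} = - \frac{g}{30}$ ($M{\left(g \right)} = g \frac{1}{6} + g \left(- \frac{1}{5}\right) = \frac{g}{6} - \frac{g}{5} = - \frac{g}{30}$)
$\frac{-281 + b{\left(L{\left(-4,-4 \right)} \right)}}{M{\left(22 \right)} - 178} = \frac{-281 + \left(9 + 2 \left(-4\right)\right)}{\left(- \frac{1}{30}\right) 22 - 178} = \frac{-281 + \left(9 - 8\right)}{- \frac{11}{15} - 178} = \frac{-281 + 1}{- \frac{2681}{15}} = \left(-280\right) \left(- \frac{15}{2681}\right) = \frac{600}{383}$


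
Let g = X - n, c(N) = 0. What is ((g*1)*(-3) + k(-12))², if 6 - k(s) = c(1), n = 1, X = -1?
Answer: 144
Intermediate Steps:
k(s) = 6 (k(s) = 6 - 1*0 = 6 + 0 = 6)
g = -2 (g = -1 - 1*1 = -1 - 1 = -2)
((g*1)*(-3) + k(-12))² = (-2*1*(-3) + 6)² = (-2*(-3) + 6)² = (6 + 6)² = 12² = 144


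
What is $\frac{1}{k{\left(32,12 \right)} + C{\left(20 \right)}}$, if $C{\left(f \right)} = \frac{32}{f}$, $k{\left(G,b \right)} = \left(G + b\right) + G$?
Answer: $\frac{5}{388} \approx 0.012887$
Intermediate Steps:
$k{\left(G,b \right)} = b + 2 G$
$\frac{1}{k{\left(32,12 \right)} + C{\left(20 \right)}} = \frac{1}{\left(12 + 2 \cdot 32\right) + \frac{32}{20}} = \frac{1}{\left(12 + 64\right) + 32 \cdot \frac{1}{20}} = \frac{1}{76 + \frac{8}{5}} = \frac{1}{\frac{388}{5}} = \frac{5}{388}$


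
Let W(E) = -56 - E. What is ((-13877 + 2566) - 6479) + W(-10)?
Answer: -17836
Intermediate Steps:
((-13877 + 2566) - 6479) + W(-10) = ((-13877 + 2566) - 6479) + (-56 - 1*(-10)) = (-11311 - 6479) + (-56 + 10) = -17790 - 46 = -17836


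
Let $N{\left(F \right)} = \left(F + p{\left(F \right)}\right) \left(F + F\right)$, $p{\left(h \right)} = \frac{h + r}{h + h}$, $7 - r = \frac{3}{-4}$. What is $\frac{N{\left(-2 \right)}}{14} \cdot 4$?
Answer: $\frac{55}{14} \approx 3.9286$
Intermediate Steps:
$r = \frac{31}{4}$ ($r = 7 - \frac{3}{-4} = 7 - 3 \left(- \frac{1}{4}\right) = 7 - - \frac{3}{4} = 7 + \frac{3}{4} = \frac{31}{4} \approx 7.75$)
$p{\left(h \right)} = \frac{\frac{31}{4} + h}{2 h}$ ($p{\left(h \right)} = \frac{h + \frac{31}{4}}{h + h} = \frac{\frac{31}{4} + h}{2 h}$)
$N{\left(F \right)} = 2 F \left(F + \frac{31 + 4 F}{8 F}\right)$ ($N{\left(F \right)} = \left(F + \frac{31 + 4 F}{8 F}\right) \left(F + F\right) = \left(F + \frac{31 + 4 F}{8 F}\right) 2 F = 2 F \left(F + \frac{31 + 4 F}{8 F}\right)$)
$\frac{N{\left(-2 \right)}}{14} \cdot 4 = \frac{\frac{31}{4} - 2 + 2 \left(-2\right)^{2}}{14} \cdot 4 = \left(\frac{31}{4} - 2 + 2 \cdot 4\right) \frac{1}{14} \cdot 4 = \left(\frac{31}{4} - 2 + 8\right) \frac{1}{14} \cdot 4 = \frac{55}{4} \cdot \frac{1}{14} \cdot 4 = \frac{55}{56} \cdot 4 = \frac{55}{14}$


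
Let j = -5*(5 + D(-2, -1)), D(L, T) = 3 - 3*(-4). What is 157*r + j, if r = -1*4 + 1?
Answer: -571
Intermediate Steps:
D(L, T) = 15 (D(L, T) = 3 + 12 = 15)
r = -3 (r = -4 + 1 = -3)
j = -100 (j = -5*(5 + 15) = -5*20 = -100)
157*r + j = 157*(-3) - 100 = -471 - 100 = -571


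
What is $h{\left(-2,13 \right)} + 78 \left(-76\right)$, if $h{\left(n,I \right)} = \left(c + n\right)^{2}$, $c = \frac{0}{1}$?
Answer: $-5924$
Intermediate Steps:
$c = 0$ ($c = 0 \cdot 1 = 0$)
$h{\left(n,I \right)} = n^{2}$ ($h{\left(n,I \right)} = \left(0 + n\right)^{2} = n^{2}$)
$h{\left(-2,13 \right)} + 78 \left(-76\right) = \left(-2\right)^{2} + 78 \left(-76\right) = 4 - 5928 = -5924$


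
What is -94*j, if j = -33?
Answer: 3102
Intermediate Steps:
-94*j = -94*(-33) = -47*(-66) = 3102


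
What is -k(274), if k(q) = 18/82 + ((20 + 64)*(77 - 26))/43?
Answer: -176031/1763 ≈ -99.847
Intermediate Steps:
k(q) = 176031/1763 (k(q) = 18*(1/82) + (84*51)*(1/43) = 9/41 + 4284*(1/43) = 9/41 + 4284/43 = 176031/1763)
-k(274) = -1*176031/1763 = -176031/1763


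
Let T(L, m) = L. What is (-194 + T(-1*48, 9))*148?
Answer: -35816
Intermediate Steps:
(-194 + T(-1*48, 9))*148 = (-194 - 1*48)*148 = (-194 - 48)*148 = -242*148 = -35816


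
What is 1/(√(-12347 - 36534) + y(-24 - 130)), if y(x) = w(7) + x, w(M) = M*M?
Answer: -15/8558 - I*√48881/59906 ≈ -0.0017527 - 0.0036906*I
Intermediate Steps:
w(M) = M²
y(x) = 49 + x (y(x) = 7² + x = 49 + x)
1/(√(-12347 - 36534) + y(-24 - 130)) = 1/(√(-12347 - 36534) + (49 + (-24 - 130))) = 1/(√(-48881) + (49 - 154)) = 1/(I*√48881 - 105) = 1/(-105 + I*√48881)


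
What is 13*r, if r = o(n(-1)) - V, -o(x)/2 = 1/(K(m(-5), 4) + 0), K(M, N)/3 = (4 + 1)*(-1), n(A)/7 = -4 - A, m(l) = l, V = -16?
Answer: 3146/15 ≈ 209.73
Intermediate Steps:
n(A) = -28 - 7*A (n(A) = 7*(-4 - A) = -28 - 7*A)
K(M, N) = -15 (K(M, N) = 3*((4 + 1)*(-1)) = 3*(5*(-1)) = 3*(-5) = -15)
o(x) = 2/15 (o(x) = -2/(-15 + 0) = -2/(-15) = -2*(-1/15) = 2/15)
r = 242/15 (r = 2/15 - 1*(-16) = 2/15 + 16 = 242/15 ≈ 16.133)
13*r = 13*(242/15) = 3146/15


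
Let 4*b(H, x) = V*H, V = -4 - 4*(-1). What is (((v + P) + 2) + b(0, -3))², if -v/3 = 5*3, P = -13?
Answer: 3136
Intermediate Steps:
v = -45 (v = -15*3 = -3*15 = -45)
V = 0 (V = -4 + 4 = 0)
b(H, x) = 0 (b(H, x) = (0*H)/4 = (¼)*0 = 0)
(((v + P) + 2) + b(0, -3))² = (((-45 - 13) + 2) + 0)² = ((-58 + 2) + 0)² = (-56 + 0)² = (-56)² = 3136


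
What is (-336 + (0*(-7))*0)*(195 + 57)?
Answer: -84672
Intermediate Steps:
(-336 + (0*(-7))*0)*(195 + 57) = (-336 + 0*0)*252 = (-336 + 0)*252 = -336*252 = -84672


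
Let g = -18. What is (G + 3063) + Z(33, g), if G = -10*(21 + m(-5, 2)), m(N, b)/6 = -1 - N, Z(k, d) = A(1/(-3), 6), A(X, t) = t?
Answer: 2619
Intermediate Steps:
Z(k, d) = 6
m(N, b) = -6 - 6*N (m(N, b) = 6*(-1 - N) = -6 - 6*N)
G = -450 (G = -10*(21 + (-6 - 6*(-5))) = -10*(21 + (-6 + 30)) = -10*(21 + 24) = -10*45 = -450)
(G + 3063) + Z(33, g) = (-450 + 3063) + 6 = 2613 + 6 = 2619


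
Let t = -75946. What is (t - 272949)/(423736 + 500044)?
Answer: -69779/184756 ≈ -0.37768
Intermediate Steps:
(t - 272949)/(423736 + 500044) = (-75946 - 272949)/(423736 + 500044) = -348895/923780 = -348895*1/923780 = -69779/184756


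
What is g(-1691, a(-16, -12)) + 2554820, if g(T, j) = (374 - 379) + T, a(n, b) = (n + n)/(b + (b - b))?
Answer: 2553124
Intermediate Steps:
a(n, b) = 2*n/b (a(n, b) = (2*n)/(b + 0) = (2*n)/b = 2*n/b)
g(T, j) = -5 + T
g(-1691, a(-16, -12)) + 2554820 = (-5 - 1691) + 2554820 = -1696 + 2554820 = 2553124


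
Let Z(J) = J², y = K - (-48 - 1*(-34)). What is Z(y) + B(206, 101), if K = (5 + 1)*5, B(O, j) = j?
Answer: 2037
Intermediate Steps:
K = 30 (K = 6*5 = 30)
y = 44 (y = 30 - (-48 - 1*(-34)) = 30 - (-48 + 34) = 30 - 1*(-14) = 30 + 14 = 44)
Z(y) + B(206, 101) = 44² + 101 = 1936 + 101 = 2037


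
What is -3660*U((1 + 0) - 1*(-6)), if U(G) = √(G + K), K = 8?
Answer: -3660*√15 ≈ -14175.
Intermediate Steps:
U(G) = √(8 + G) (U(G) = √(G + 8) = √(8 + G))
-3660*U((1 + 0) - 1*(-6)) = -3660*√(8 + ((1 + 0) - 1*(-6))) = -3660*√(8 + (1 + 6)) = -3660*√(8 + 7) = -3660*√15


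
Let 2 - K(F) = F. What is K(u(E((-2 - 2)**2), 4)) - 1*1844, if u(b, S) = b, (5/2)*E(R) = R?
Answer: -9242/5 ≈ -1848.4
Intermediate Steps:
E(R) = 2*R/5
K(F) = 2 - F
K(u(E((-2 - 2)**2), 4)) - 1*1844 = (2 - 2*(-2 - 2)**2/5) - 1*1844 = (2 - 2*(-4)**2/5) - 1844 = (2 - 2*16/5) - 1844 = (2 - 1*32/5) - 1844 = (2 - 32/5) - 1844 = -22/5 - 1844 = -9242/5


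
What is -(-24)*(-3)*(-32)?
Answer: 2304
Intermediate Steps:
-(-24)*(-3)*(-32) = -6*12*(-32) = -72*(-32) = 2304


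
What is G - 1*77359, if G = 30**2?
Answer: -76459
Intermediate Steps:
G = 900
G - 1*77359 = 900 - 1*77359 = 900 - 77359 = -76459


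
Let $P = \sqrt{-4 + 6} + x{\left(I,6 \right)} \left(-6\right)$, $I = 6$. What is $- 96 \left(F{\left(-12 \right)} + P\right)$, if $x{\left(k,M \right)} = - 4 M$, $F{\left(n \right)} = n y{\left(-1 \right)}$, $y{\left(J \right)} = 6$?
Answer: $-6912 - 96 \sqrt{2} \approx -7047.8$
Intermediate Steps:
$F{\left(n \right)} = 6 n$ ($F{\left(n \right)} = n 6 = 6 n$)
$P = 144 + \sqrt{2}$ ($P = \sqrt{-4 + 6} + \left(-4\right) 6 \left(-6\right) = \sqrt{2} - -144 = \sqrt{2} + 144 = 144 + \sqrt{2} \approx 145.41$)
$- 96 \left(F{\left(-12 \right)} + P\right) = - 96 \left(6 \left(-12\right) + \left(144 + \sqrt{2}\right)\right) = - 96 \left(-72 + \left(144 + \sqrt{2}\right)\right) = - 96 \left(72 + \sqrt{2}\right) = -6912 - 96 \sqrt{2}$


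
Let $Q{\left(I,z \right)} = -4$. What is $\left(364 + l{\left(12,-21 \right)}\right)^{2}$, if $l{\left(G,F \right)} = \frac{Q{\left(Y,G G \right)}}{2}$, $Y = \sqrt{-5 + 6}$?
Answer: $131044$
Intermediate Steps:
$Y = 1$ ($Y = \sqrt{1} = 1$)
$l{\left(G,F \right)} = -2$ ($l{\left(G,F \right)} = - \frac{4}{2} = \left(-4\right) \frac{1}{2} = -2$)
$\left(364 + l{\left(12,-21 \right)}\right)^{2} = \left(364 - 2\right)^{2} = 362^{2} = 131044$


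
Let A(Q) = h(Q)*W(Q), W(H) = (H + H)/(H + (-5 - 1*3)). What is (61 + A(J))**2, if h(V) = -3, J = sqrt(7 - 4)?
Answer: 13987033/3721 + 358944*sqrt(3)/3721 ≈ 3926.0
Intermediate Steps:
J = sqrt(3) ≈ 1.7320
W(H) = 2*H/(-8 + H) (W(H) = (2*H)/(H + (-5 - 3)) = (2*H)/(H - 8) = (2*H)/(-8 + H) = 2*H/(-8 + H))
A(Q) = -6*Q/(-8 + Q)
(61 + A(J))**2 = (61 - 6*sqrt(3)/(-8 + sqrt(3)))**2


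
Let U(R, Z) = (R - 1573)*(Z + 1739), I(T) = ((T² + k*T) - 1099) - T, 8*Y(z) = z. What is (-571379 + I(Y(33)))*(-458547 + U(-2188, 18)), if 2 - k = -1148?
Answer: 4011873383472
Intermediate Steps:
k = 1150 (k = 2 - 1*(-1148) = 2 + 1148 = 1150)
Y(z) = z/8
I(T) = -1099 + T² + 1149*T (I(T) = ((T² + 1150*T) - 1099) - T = (-1099 + T² + 1150*T) - T = -1099 + T² + 1149*T)
U(R, Z) = (-1573 + R)*(1739 + Z)
(-571379 + I(Y(33)))*(-458547 + U(-2188, 18)) = (-571379 + (-1099 + ((⅛)*33)² + 1149*((⅛)*33)))*(-458547 + (-2735447 - 1573*18 + 1739*(-2188) - 2188*18)) = (-571379 + (-1099 + (33/8)² + 1149*(33/8)))*(-458547 + (-2735447 - 28314 - 3804932 - 39384)) = (-571379 + (-1099 + 1089/64 + 37917/8))*(-458547 - 6608077) = (-571379 + 234089/64)*(-7066624) = -36334167/64*(-7066624) = 4011873383472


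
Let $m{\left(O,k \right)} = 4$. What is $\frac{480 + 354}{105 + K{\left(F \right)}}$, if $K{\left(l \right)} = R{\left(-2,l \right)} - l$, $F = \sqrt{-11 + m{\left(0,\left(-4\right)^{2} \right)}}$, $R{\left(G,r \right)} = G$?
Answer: $\frac{42951}{5308} + \frac{417 i \sqrt{7}}{5308} \approx 8.0918 + 0.20785 i$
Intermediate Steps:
$F = i \sqrt{7}$ ($F = \sqrt{-11 + 4} = \sqrt{-7} = i \sqrt{7} \approx 2.6458 i$)
$K{\left(l \right)} = -2 - l$
$\frac{480 + 354}{105 + K{\left(F \right)}} = \frac{480 + 354}{105 - \left(2 + i \sqrt{7}\right)} = \frac{834}{105 - \left(2 + i \sqrt{7}\right)} = \frac{834}{103 - i \sqrt{7}}$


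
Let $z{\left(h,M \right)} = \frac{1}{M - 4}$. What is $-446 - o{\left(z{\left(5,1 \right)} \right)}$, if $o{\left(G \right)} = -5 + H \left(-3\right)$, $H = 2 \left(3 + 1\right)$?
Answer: $-417$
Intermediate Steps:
$H = 8$ ($H = 2 \cdot 4 = 8$)
$z{\left(h,M \right)} = \frac{1}{-4 + M}$
$o{\left(G \right)} = -29$ ($o{\left(G \right)} = -5 + 8 \left(-3\right) = -5 - 24 = -29$)
$-446 - o{\left(z{\left(5,1 \right)} \right)} = -446 - -29 = -446 + 29 = -417$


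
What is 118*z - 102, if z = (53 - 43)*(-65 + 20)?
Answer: -53202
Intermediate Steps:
z = -450 (z = 10*(-45) = -450)
118*z - 102 = 118*(-450) - 102 = -53100 - 102 = -53202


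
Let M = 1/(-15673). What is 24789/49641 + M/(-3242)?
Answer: 419858465305/840783946702 ≈ 0.49937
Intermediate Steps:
M = -1/15673 ≈ -6.3804e-5
24789/49641 + M/(-3242) = 24789/49641 - 1/15673/(-3242) = 24789*(1/49641) - 1/15673*(-1/3242) = 8263/16547 + 1/50811866 = 419858465305/840783946702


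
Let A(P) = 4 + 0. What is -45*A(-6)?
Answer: -180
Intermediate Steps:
A(P) = 4
-45*A(-6) = -45*4 = -180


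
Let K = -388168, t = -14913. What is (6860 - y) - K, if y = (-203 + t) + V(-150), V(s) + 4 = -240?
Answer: 410388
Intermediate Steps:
V(s) = -244 (V(s) = -4 - 240 = -244)
y = -15360 (y = (-203 - 14913) - 244 = -15116 - 244 = -15360)
(6860 - y) - K = (6860 - 1*(-15360)) - 1*(-388168) = (6860 + 15360) + 388168 = 22220 + 388168 = 410388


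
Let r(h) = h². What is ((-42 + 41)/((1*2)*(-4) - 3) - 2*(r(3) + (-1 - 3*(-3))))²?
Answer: 139129/121 ≈ 1149.8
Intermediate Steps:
((-42 + 41)/((1*2)*(-4) - 3) - 2*(r(3) + (-1 - 3*(-3))))² = ((-42 + 41)/((1*2)*(-4) - 3) - 2*(3² + (-1 - 3*(-3))))² = (-1/(2*(-4) - 3) - 2*(9 + (-1 + 9)))² = (-1/(-8 - 3) - 2*(9 + 8))² = (-1/(-11) - 2*17)² = (-1*(-1/11) - 34)² = (1/11 - 34)² = (-373/11)² = 139129/121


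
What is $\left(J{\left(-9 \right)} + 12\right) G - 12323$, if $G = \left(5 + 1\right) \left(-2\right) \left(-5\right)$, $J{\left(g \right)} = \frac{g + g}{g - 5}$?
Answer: $- \frac{80681}{7} \approx -11526.0$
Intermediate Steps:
$J{\left(g \right)} = \frac{2 g}{-5 + g}$
$G = 60$ ($G = 6 \left(-2\right) \left(-5\right) = \left(-12\right) \left(-5\right) = 60$)
$\left(J{\left(-9 \right)} + 12\right) G - 12323 = \left(2 \left(-9\right) \frac{1}{-5 - 9} + 12\right) 60 - 12323 = \left(2 \left(-9\right) \frac{1}{-14} + 12\right) 60 - 12323 = \left(2 \left(-9\right) \left(- \frac{1}{14}\right) + 12\right) 60 - 12323 = \left(\frac{9}{7} + 12\right) 60 - 12323 = \frac{93}{7} \cdot 60 - 12323 = \frac{5580}{7} - 12323 = - \frac{80681}{7}$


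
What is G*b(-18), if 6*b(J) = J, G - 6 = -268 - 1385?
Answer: 4941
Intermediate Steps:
G = -1647 (G = 6 + (-268 - 1385) = 6 - 1653 = -1647)
b(J) = J/6
G*b(-18) = -549*(-18)/2 = -1647*(-3) = 4941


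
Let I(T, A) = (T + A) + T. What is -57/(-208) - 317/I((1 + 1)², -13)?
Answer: 66221/1040 ≈ 63.674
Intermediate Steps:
I(T, A) = A + 2*T (I(T, A) = (A + T) + T = A + 2*T)
-57/(-208) - 317/I((1 + 1)², -13) = -57/(-208) - 317/(-13 + 2*(1 + 1)²) = -57*(-1/208) - 317/(-13 + 2*2²) = 57/208 - 317/(-13 + 2*4) = 57/208 - 317/(-13 + 8) = 57/208 - 317/(-5) = 57/208 - 317*(-⅕) = 57/208 + 317/5 = 66221/1040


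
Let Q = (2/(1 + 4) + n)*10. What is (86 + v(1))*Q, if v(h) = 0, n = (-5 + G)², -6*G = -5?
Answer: 137471/9 ≈ 15275.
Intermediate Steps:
G = ⅚ (G = -⅙*(-5) = ⅚ ≈ 0.83333)
n = 625/36 (n = (-5 + ⅚)² = (-25/6)² = 625/36 ≈ 17.361)
Q = 3197/18 (Q = (2/(1 + 4) + 625/36)*10 = (2/5 + 625/36)*10 = (2*(⅕) + 625/36)*10 = (⅖ + 625/36)*10 = (3197/180)*10 = 3197/18 ≈ 177.61)
(86 + v(1))*Q = (86 + 0)*(3197/18) = 86*(3197/18) = 137471/9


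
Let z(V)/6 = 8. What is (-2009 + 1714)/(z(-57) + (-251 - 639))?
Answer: 295/842 ≈ 0.35036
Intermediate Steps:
z(V) = 48 (z(V) = 6*8 = 48)
(-2009 + 1714)/(z(-57) + (-251 - 639)) = (-2009 + 1714)/(48 + (-251 - 639)) = -295/(48 - 890) = -295/(-842) = -295*(-1/842) = 295/842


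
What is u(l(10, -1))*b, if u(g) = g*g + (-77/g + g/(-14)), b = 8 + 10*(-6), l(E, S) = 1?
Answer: 27690/7 ≈ 3955.7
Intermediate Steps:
b = -52 (b = 8 - 60 = -52)
u(g) = g² - 77/g - g/14 (u(g) = g² + (-77/g + g*(-1/14)) = g² + (-77/g - g/14) = g² - 77/g - g/14)
u(l(10, -1))*b = (1² - 77/1 - 1/14*1)*(-52) = (1 - 77*1 - 1/14)*(-52) = (1 - 77 - 1/14)*(-52) = -1065/14*(-52) = 27690/7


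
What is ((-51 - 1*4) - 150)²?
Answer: 42025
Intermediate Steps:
((-51 - 1*4) - 150)² = ((-51 - 4) - 150)² = (-55 - 150)² = (-205)² = 42025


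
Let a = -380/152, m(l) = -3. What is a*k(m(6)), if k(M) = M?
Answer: 15/2 ≈ 7.5000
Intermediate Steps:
a = -5/2 (a = -380*1/152 = -5/2 ≈ -2.5000)
a*k(m(6)) = -5/2*(-3) = 15/2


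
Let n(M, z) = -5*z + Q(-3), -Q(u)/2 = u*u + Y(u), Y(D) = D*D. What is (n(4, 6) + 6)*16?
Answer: -960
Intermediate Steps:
Y(D) = D**2
Q(u) = -4*u**2 (Q(u) = -2*(u*u + u**2) = -2*(u**2 + u**2) = -4*u**2)
n(M, z) = -36 - 5*z (n(M, z) = -5*z - 4*(-3)**2 = -5*z - 4*9 = -5*z - 36 = -36 - 5*z)
(n(4, 6) + 6)*16 = ((-36 - 5*6) + 6)*16 = ((-36 - 30) + 6)*16 = (-66 + 6)*16 = -60*16 = -960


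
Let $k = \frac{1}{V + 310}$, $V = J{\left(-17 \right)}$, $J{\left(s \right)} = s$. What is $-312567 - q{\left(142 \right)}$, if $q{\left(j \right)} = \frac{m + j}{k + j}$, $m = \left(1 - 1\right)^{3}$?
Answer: $- \frac{13005016775}{41607} \approx -3.1257 \cdot 10^{5}$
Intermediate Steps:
$V = -17$
$k = \frac{1}{293}$ ($k = \frac{1}{-17 + 310} = \frac{1}{293} \approx 0.003413$)
$m = 0$ ($m = 0^{3} = 0$)
$q{\left(j \right)} = \frac{j}{\frac{1}{293} + j}$ ($q{\left(j \right)} = \frac{0 + j}{\frac{1}{293} + j} = \frac{j}{\frac{1}{293} + j}$)
$-312567 - q{\left(142 \right)} = -312567 - 293 \cdot 142 \frac{1}{1 + 293 \cdot 142} = -312567 - 293 \cdot 142 \frac{1}{1 + 41606} = -312567 - 293 \cdot 142 \cdot \frac{1}{41607} = -312567 - \frac{41606}{41607} = - \frac{13005016775}{41607}$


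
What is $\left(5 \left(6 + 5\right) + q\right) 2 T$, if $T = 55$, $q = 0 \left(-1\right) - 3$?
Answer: $5720$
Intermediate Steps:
$q = -3$ ($q = 0 - 3 = -3$)
$\left(5 \left(6 + 5\right) + q\right) 2 T = \left(5 \left(6 + 5\right) - 3\right) 2 \cdot 55 = \left(5 \cdot 11 - 3\right) 2 \cdot 55 = \left(55 - 3\right) 2 \cdot 55 = 52 \cdot 2 \cdot 55 = 104 \cdot 55 = 5720$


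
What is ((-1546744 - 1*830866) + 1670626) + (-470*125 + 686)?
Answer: -765048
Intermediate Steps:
((-1546744 - 1*830866) + 1670626) + (-470*125 + 686) = ((-1546744 - 830866) + 1670626) + (-58750 + 686) = (-2377610 + 1670626) - 58064 = -706984 - 58064 = -765048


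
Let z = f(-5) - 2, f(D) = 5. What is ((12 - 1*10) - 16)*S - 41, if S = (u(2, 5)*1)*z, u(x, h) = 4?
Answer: -209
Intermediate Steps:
z = 3 (z = 5 - 2 = 3)
S = 12 (S = (4*1)*3 = 4*3 = 12)
((12 - 1*10) - 16)*S - 41 = ((12 - 1*10) - 16)*12 - 41 = ((12 - 10) - 16)*12 - 41 = (2 - 16)*12 - 41 = -14*12 - 41 = -168 - 41 = -209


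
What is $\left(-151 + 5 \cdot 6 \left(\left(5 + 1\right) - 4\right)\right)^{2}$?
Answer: $8281$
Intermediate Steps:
$\left(-151 + 5 \cdot 6 \left(\left(5 + 1\right) - 4\right)\right)^{2} = \left(-151 + 5 \cdot 6 \left(6 - 4\right)\right)^{2} = \left(-151 + 5 \cdot 6 \cdot 2\right)^{2} = \left(-151 + 5 \cdot 12\right)^{2} = \left(-151 + 60\right)^{2} = \left(-91\right)^{2} = 8281$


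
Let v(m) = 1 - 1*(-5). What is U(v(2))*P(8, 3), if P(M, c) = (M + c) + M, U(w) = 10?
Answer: 190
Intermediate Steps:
v(m) = 6 (v(m) = 1 + 5 = 6)
P(M, c) = c + 2*M
U(v(2))*P(8, 3) = 10*(3 + 2*8) = 10*(3 + 16) = 10*19 = 190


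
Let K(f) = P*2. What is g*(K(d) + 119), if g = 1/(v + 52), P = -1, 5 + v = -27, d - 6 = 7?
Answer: 117/20 ≈ 5.8500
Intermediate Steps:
d = 13 (d = 6 + 7 = 13)
v = -32 (v = -5 - 27 = -32)
K(f) = -2 (K(f) = -1*2 = -2)
g = 1/20 (g = 1/(-32 + 52) = 1/20 ≈ 0.050000)
g*(K(d) + 119) = (-2 + 119)/20 = (1/20)*117 = 117/20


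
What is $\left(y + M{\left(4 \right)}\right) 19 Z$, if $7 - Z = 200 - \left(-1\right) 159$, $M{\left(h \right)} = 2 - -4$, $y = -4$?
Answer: $-13376$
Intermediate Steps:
$M{\left(h \right)} = 6$ ($M{\left(h \right)} = 2 + 4 = 6$)
$Z = -352$ ($Z = 7 - \left(200 - \left(-1\right) 159\right) = 7 - \left(200 - -159\right) = 7 - \left(200 + 159\right) = 7 - 359 = -352$)
$\left(y + M{\left(4 \right)}\right) 19 Z = \left(-4 + 6\right) 19 \left(-352\right) = 2 \cdot 19 \left(-352\right) = 38 \left(-352\right) = -13376$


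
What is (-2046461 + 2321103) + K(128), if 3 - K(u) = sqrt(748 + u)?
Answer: 274645 - 2*sqrt(219) ≈ 2.7462e+5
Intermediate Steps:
K(u) = 3 - sqrt(748 + u)
(-2046461 + 2321103) + K(128) = (-2046461 + 2321103) + (3 - sqrt(748 + 128)) = 274642 + (3 - sqrt(876)) = 274642 + (3 - 2*sqrt(219)) = 274645 - 2*sqrt(219)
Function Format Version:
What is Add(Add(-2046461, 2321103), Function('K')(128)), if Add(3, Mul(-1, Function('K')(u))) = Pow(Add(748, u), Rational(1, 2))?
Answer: Add(274645, Mul(-2, Pow(219, Rational(1, 2)))) ≈ 2.7462e+5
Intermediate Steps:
Function('K')(u) = Add(3, Mul(-1, Pow(Add(748, u), Rational(1, 2))))
Add(Add(-2046461, 2321103), Function('K')(128)) = Add(Add(-2046461, 2321103), Add(3, Mul(-1, Pow(Add(748, 128), Rational(1, 2))))) = Add(274642, Add(3, Mul(-1, Pow(876, Rational(1, 2))))) = Add(274642, Add(3, Mul(-1, Mul(2, Pow(219, Rational(1, 2)))))) = Add(274642, Add(3, Mul(-2, Pow(219, Rational(1, 2))))) = Add(274645, Mul(-2, Pow(219, Rational(1, 2))))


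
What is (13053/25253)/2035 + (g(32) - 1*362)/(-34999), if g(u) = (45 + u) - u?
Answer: 16747425982/1798593535145 ≈ 0.0093114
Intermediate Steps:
g(u) = 45
(13053/25253)/2035 + (g(32) - 1*362)/(-34999) = (13053/25253)/2035 + (45 - 1*362)/(-34999) = (13053*(1/25253))*(1/2035) + (45 - 362)*(-1/34999) = (13053/25253)*(1/2035) - 317*(-1/34999) = 13053/51389855 + 317/34999 = 16747425982/1798593535145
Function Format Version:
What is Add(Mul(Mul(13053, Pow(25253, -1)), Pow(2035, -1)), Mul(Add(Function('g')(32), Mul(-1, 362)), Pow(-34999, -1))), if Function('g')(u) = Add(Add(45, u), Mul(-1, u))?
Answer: Rational(16747425982, 1798593535145) ≈ 0.0093114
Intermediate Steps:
Function('g')(u) = 45
Add(Mul(Mul(13053, Pow(25253, -1)), Pow(2035, -1)), Mul(Add(Function('g')(32), Mul(-1, 362)), Pow(-34999, -1))) = Add(Mul(Mul(13053, Pow(25253, -1)), Pow(2035, -1)), Mul(Add(45, Mul(-1, 362)), Pow(-34999, -1))) = Add(Mul(Mul(13053, Rational(1, 25253)), Rational(1, 2035)), Mul(Add(45, -362), Rational(-1, 34999))) = Add(Mul(Rational(13053, 25253), Rational(1, 2035)), Mul(-317, Rational(-1, 34999))) = Add(Rational(13053, 51389855), Rational(317, 34999)) = Rational(16747425982, 1798593535145)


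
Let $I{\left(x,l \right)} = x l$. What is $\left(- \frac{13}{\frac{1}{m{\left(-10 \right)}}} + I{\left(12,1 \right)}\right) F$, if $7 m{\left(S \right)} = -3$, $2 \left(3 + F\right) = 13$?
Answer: $\frac{123}{2} \approx 61.5$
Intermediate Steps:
$F = \frac{7}{2}$ ($F = -3 + \frac{1}{2} \cdot 13 = -3 + \frac{13}{2} = \frac{7}{2} \approx 3.5$)
$m{\left(S \right)} = - \frac{3}{7}$ ($m{\left(S \right)} = \frac{1}{7} \left(-3\right) = - \frac{3}{7}$)
$I{\left(x,l \right)} = l x$
$\left(- \frac{13}{\frac{1}{m{\left(-10 \right)}}} + I{\left(12,1 \right)}\right) F = \left(- \frac{13}{\frac{1}{- \frac{3}{7}}} + 1 \cdot 12\right) \frac{7}{2} = \left(- \frac{13}{- \frac{7}{3}} + 12\right) \frac{7}{2} = \left(\left(-13\right) \left(- \frac{3}{7}\right) + 12\right) \frac{7}{2} = \left(\frac{39}{7} + 12\right) \frac{7}{2} = \frac{123}{7} \cdot \frac{7}{2} = \frac{123}{2}$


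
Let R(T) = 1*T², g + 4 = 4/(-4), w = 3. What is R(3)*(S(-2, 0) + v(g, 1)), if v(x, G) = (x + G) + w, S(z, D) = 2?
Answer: 9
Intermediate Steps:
g = -5 (g = -4 + 4/(-4) = -4 + 4*(-¼) = -4 - 1 = -5)
v(x, G) = 3 + G + x (v(x, G) = (x + G) + 3 = (G + x) + 3 = 3 + G + x)
R(T) = T²
R(3)*(S(-2, 0) + v(g, 1)) = 3²*(2 + (3 + 1 - 5)) = 9*(2 - 1) = 9*1 = 9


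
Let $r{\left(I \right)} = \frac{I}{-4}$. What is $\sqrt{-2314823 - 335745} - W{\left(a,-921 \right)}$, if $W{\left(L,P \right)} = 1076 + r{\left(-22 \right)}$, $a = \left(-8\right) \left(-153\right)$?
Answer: $- \frac{2163}{2} + 2 i \sqrt{662642} \approx -1081.5 + 1628.1 i$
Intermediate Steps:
$r{\left(I \right)} = - \frac{I}{4}$ ($r{\left(I \right)} = I \left(- \frac{1}{4}\right) = - \frac{I}{4}$)
$a = 1224$
$W{\left(L,P \right)} = \frac{2163}{2}$ ($W{\left(L,P \right)} = 1076 - - \frac{11}{2} = 1076 + \frac{11}{2} = \frac{2163}{2}$)
$\sqrt{-2314823 - 335745} - W{\left(a,-921 \right)} = \sqrt{-2314823 - 335745} - \frac{2163}{2} = \sqrt{-2650568} - \frac{2163}{2} = 2 i \sqrt{662642} - \frac{2163}{2} = - \frac{2163}{2} + 2 i \sqrt{662642}$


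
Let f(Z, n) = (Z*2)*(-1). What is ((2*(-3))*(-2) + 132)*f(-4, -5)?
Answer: 1152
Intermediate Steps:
f(Z, n) = -2*Z (f(Z, n) = (2*Z)*(-1) = -2*Z)
((2*(-3))*(-2) + 132)*f(-4, -5) = ((2*(-3))*(-2) + 132)*(-2*(-4)) = (-6*(-2) + 132)*8 = (12 + 132)*8 = 144*8 = 1152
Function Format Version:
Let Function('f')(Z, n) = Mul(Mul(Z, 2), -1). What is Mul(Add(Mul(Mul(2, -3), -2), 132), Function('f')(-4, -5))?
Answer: 1152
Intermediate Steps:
Function('f')(Z, n) = Mul(-2, Z) (Function('f')(Z, n) = Mul(Mul(2, Z), -1) = Mul(-2, Z))
Mul(Add(Mul(Mul(2, -3), -2), 132), Function('f')(-4, -5)) = Mul(Add(Mul(Mul(2, -3), -2), 132), Mul(-2, -4)) = Mul(Add(Mul(-6, -2), 132), 8) = Mul(Add(12, 132), 8) = Mul(144, 8) = 1152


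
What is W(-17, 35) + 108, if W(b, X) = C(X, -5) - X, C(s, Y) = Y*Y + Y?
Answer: 93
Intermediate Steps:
C(s, Y) = Y + Y² (C(s, Y) = Y² + Y = Y + Y²)
W(b, X) = 20 - X (W(b, X) = -5*(1 - 5) - X = -5*(-4) - X = 20 - X)
W(-17, 35) + 108 = (20 - 1*35) + 108 = (20 - 35) + 108 = -15 + 108 = 93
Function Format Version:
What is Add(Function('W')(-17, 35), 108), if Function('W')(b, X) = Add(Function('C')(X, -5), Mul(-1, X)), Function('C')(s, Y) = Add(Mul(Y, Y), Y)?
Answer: 93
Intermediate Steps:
Function('C')(s, Y) = Add(Y, Pow(Y, 2)) (Function('C')(s, Y) = Add(Pow(Y, 2), Y) = Add(Y, Pow(Y, 2)))
Function('W')(b, X) = Add(20, Mul(-1, X)) (Function('W')(b, X) = Add(Mul(-5, Add(1, -5)), Mul(-1, X)) = Add(Mul(-5, -4), Mul(-1, X)) = Add(20, Mul(-1, X)))
Add(Function('W')(-17, 35), 108) = Add(Add(20, Mul(-1, 35)), 108) = Add(Add(20, -35), 108) = Add(-15, 108) = 93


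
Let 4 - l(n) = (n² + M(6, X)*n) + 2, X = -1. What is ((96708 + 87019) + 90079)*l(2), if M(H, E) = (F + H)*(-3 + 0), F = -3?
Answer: 4380896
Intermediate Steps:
M(H, E) = 9 - 3*H (M(H, E) = (-3 + H)*(-3 + 0) = (-3 + H)*(-3) = 9 - 3*H)
l(n) = 2 - n² + 9*n (l(n) = 4 - ((n² + (9 - 3*6)*n) + 2) = 4 - ((n² + (9 - 18)*n) + 2) = 4 - ((n² - 9*n) + 2) = 4 - (2 + n² - 9*n) = 4 + (-2 - n² + 9*n) = 2 - n² + 9*n)
((96708 + 87019) + 90079)*l(2) = ((96708 + 87019) + 90079)*(2 - 1*2² + 9*2) = (183727 + 90079)*(2 - 1*4 + 18) = 273806*(2 - 4 + 18) = 273806*16 = 4380896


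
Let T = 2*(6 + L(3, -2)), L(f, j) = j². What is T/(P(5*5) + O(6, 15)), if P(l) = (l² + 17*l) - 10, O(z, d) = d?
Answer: 4/211 ≈ 0.018957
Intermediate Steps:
P(l) = -10 + l² + 17*l
T = 20 (T = 2*(6 + (-2)²) = 2*(6 + 4) = 2*10 = 20)
T/(P(5*5) + O(6, 15)) = 20/((-10 + (5*5)² + 17*(5*5)) + 15) = 20/((-10 + 25² + 17*25) + 15) = 20/((-10 + 625 + 425) + 15) = 20/(1040 + 15) = 20/1055 = 20*(1/1055) = 4/211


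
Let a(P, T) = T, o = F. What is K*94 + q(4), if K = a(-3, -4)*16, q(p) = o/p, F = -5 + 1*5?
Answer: -6016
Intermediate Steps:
F = 0 (F = -5 + 5 = 0)
o = 0
q(p) = 0 (q(p) = 0/p = 0)
K = -64 (K = -4*16 = -64)
K*94 + q(4) = -64*94 + 0 = -6016 + 0 = -6016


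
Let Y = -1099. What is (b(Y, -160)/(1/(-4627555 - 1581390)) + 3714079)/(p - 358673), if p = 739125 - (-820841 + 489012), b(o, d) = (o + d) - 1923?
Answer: 6586859023/237427 ≈ 27743.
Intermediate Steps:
b(o, d) = -1923 + d + o (b(o, d) = (d + o) - 1923 = -1923 + d + o)
p = 1070954 (p = 739125 - 1*(-331829) = 739125 + 331829 = 1070954)
(b(Y, -160)/(1/(-4627555 - 1581390)) + 3714079)/(p - 358673) = ((-1923 - 160 - 1099)/(1/(-4627555 - 1581390)) + 3714079)/(1070954 - 358673) = (-3182/(1/(-6208945)) + 3714079)/712281 = (-3182/(-1/6208945) + 3714079)*(1/712281) = (-3182*(-6208945) + 3714079)*(1/712281) = (19756862990 + 3714079)*(1/712281) = 19760577069*(1/712281) = 6586859023/237427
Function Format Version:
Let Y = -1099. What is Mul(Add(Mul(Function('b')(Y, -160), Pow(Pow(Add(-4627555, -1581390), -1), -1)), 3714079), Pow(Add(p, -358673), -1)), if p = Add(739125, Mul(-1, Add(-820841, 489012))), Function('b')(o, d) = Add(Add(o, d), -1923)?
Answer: Rational(6586859023, 237427) ≈ 27743.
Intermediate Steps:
Function('b')(o, d) = Add(-1923, d, o) (Function('b')(o, d) = Add(Add(d, o), -1923) = Add(-1923, d, o))
p = 1070954 (p = Add(739125, Mul(-1, -331829)) = Add(739125, 331829) = 1070954)
Mul(Add(Mul(Function('b')(Y, -160), Pow(Pow(Add(-4627555, -1581390), -1), -1)), 3714079), Pow(Add(p, -358673), -1)) = Mul(Add(Mul(Add(-1923, -160, -1099), Pow(Pow(Add(-4627555, -1581390), -1), -1)), 3714079), Pow(Add(1070954, -358673), -1)) = Mul(Add(Mul(-3182, Pow(Pow(-6208945, -1), -1)), 3714079), Pow(712281, -1)) = Mul(Add(Mul(-3182, Pow(Rational(-1, 6208945), -1)), 3714079), Rational(1, 712281)) = Mul(Add(Mul(-3182, -6208945), 3714079), Rational(1, 712281)) = Mul(Add(19756862990, 3714079), Rational(1, 712281)) = Mul(19760577069, Rational(1, 712281)) = Rational(6586859023, 237427)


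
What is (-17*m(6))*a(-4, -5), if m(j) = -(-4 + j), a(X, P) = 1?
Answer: 34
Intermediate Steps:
m(j) = 4 - j
(-17*m(6))*a(-4, -5) = -17*(4 - 1*6)*1 = -17*(4 - 6)*1 = -17*(-2)*1 = 34*1 = 34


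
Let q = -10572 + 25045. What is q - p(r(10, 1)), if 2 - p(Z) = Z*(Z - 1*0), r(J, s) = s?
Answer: 14472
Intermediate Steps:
q = 14473
p(Z) = 2 - Z**2 (p(Z) = 2 - Z*(Z - 1*0) = 2 - Z*(Z + 0) = 2 - Z*Z = 2 - Z**2)
q - p(r(10, 1)) = 14473 - (2 - 1*1**2) = 14473 - (2 - 1*1) = 14473 - (2 - 1) = 14473 - 1*1 = 14473 - 1 = 14472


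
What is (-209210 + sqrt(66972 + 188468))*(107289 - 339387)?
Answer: 48557222580 - 928392*sqrt(15965) ≈ 4.8440e+10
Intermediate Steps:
(-209210 + sqrt(66972 + 188468))*(107289 - 339387) = (-209210 + sqrt(255440))*(-232098) = (-209210 + 4*sqrt(15965))*(-232098) = 48557222580 - 928392*sqrt(15965)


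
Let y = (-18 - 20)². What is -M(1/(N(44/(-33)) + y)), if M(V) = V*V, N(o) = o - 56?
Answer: -9/17305600 ≈ -5.2006e-7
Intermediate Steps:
N(o) = -56 + o
y = 1444 (y = (-38)² = 1444)
M(V) = V²
-M(1/(N(44/(-33)) + y)) = -(1/((-56 + 44/(-33)) + 1444))² = -(1/((-56 + 44*(-1/33)) + 1444))² = -(1/((-56 - 4/3) + 1444))² = -(1/(-172/3 + 1444))² = -(1/(4160/3))² = -(3/4160)² = -1*9/17305600 = -9/17305600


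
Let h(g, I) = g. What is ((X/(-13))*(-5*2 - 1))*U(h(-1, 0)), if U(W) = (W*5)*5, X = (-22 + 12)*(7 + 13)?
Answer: 55000/13 ≈ 4230.8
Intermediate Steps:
X = -200 (X = -10*20 = -200)
U(W) = 25*W (U(W) = (5*W)*5 = 25*W)
((X/(-13))*(-5*2 - 1))*U(h(-1, 0)) = ((-200/(-13))*(-5*2 - 1))*(25*(-1)) = ((-200*(-1/13))*(-10 - 1))*(-25) = ((200/13)*(-11))*(-25) = -2200/13*(-25) = 55000/13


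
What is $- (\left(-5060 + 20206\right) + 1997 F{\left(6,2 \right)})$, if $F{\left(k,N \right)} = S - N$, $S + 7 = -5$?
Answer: $12812$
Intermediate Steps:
$S = -12$ ($S = -7 - 5 = -12$)
$F{\left(k,N \right)} = -12 - N$
$- (\left(-5060 + 20206\right) + 1997 F{\left(6,2 \right)}) = - (\left(-5060 + 20206\right) + 1997 \left(-12 - 2\right)) = - (15146 + 1997 \left(-12 - 2\right)) = - (15146 + 1997 \left(-14\right)) = - (15146 - 27958) = \left(-1\right) \left(-12812\right) = 12812$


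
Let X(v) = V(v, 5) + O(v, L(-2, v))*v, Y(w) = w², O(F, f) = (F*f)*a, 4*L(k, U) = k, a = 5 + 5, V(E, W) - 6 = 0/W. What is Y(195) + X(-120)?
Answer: -33969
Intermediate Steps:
V(E, W) = 6 (V(E, W) = 6 + 0/W = 6 + 0 = 6)
a = 10
L(k, U) = k/4
O(F, f) = 10*F*f (O(F, f) = (F*f)*10 = 10*F*f)
X(v) = 6 - 5*v² (X(v) = 6 + (10*v*((¼)*(-2)))*v = 6 + (10*v*(-½))*v = 6 + (-5*v)*v = 6 - 5*v²)
Y(195) + X(-120) = 195² + (6 - 5*(-120)²) = 38025 + (6 - 5*14400) = 38025 + (6 - 72000) = 38025 - 71994 = -33969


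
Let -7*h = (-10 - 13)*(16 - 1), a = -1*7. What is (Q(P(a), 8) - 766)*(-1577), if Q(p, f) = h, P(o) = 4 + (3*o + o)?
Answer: 7911809/7 ≈ 1.1303e+6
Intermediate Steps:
a = -7
P(o) = 4 + 4*o
h = 345/7 (h = -(-10 - 13)*(16 - 1)/7 = -(-23)*15/7 = -1/7*(-345) = 345/7 ≈ 49.286)
Q(p, f) = 345/7
(Q(P(a), 8) - 766)*(-1577) = (345/7 - 766)*(-1577) = -5017/7*(-1577) = 7911809/7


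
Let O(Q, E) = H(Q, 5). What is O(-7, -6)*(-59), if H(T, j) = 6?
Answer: -354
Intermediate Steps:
O(Q, E) = 6
O(-7, -6)*(-59) = 6*(-59) = -354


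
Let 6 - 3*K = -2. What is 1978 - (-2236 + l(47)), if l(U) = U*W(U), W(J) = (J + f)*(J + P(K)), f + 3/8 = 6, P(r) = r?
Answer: -2847127/24 ≈ -1.1863e+5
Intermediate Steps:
K = 8/3 (K = 2 - ⅓*(-2) = 2 + ⅔ = 8/3 ≈ 2.6667)
f = 45/8 (f = -3/8 + 6 = 45/8 ≈ 5.6250)
W(J) = (8/3 + J)*(45/8 + J) (W(J) = (J + 45/8)*(J + 8/3) = (45/8 + J)*(8/3 + J) = (8/3 + J)*(45/8 + J))
l(U) = U*(15 + U² + 199*U/24)
1978 - (-2236 + l(47)) = 1978 - (-2236 + (1/24)*47*(360 + 24*47² + 199*47)) = 1978 - (-2236 + (1/24)*47*(360 + 24*2209 + 9353)) = 1978 - (-2236 + (1/24)*47*(360 + 53016 + 9353)) = 1978 - (-2236 + (1/24)*47*62729) = 1978 - (-2236 + 2948263/24) = 1978 - 1*2894599/24 = 1978 - 2894599/24 = -2847127/24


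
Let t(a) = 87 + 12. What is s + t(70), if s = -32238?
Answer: -32139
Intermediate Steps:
t(a) = 99
s + t(70) = -32238 + 99 = -32139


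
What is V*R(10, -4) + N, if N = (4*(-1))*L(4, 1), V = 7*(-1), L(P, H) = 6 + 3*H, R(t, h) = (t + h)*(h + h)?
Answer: 300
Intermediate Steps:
R(t, h) = 2*h*(h + t) (R(t, h) = (h + t)*(2*h) = 2*h*(h + t))
V = -7
N = -36 (N = (4*(-1))*(6 + 3*1) = -4*(6 + 3) = -4*9 = -36)
V*R(10, -4) + N = -14*(-4)*(-4 + 10) - 36 = -14*(-4)*6 - 36 = -7*(-48) - 36 = 336 - 36 = 300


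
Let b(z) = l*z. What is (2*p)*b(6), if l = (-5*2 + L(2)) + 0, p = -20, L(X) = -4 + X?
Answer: 2880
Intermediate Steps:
l = -12 (l = (-5*2 + (-4 + 2)) + 0 = (-10 - 2) + 0 = -12 + 0 = -12)
b(z) = -12*z
(2*p)*b(6) = (2*(-20))*(-12*6) = -40*(-72) = 2880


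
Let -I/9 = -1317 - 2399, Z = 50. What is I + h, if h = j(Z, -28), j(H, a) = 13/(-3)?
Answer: 100319/3 ≈ 33440.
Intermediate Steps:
j(H, a) = -13/3 (j(H, a) = 13*(-1/3) = -13/3)
h = -13/3 ≈ -4.3333
I = 33444 (I = -9*(-1317 - 2399) = -9*(-3716) = 33444)
I + h = 33444 - 13/3 = 100319/3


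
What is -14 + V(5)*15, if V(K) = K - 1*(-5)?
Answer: 136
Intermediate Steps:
V(K) = 5 + K (V(K) = K + 5 = 5 + K)
-14 + V(5)*15 = -14 + (5 + 5)*15 = -14 + 10*15 = -14 + 150 = 136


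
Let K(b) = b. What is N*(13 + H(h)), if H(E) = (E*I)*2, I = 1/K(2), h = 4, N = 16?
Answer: 272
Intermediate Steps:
I = ½ (I = 1/2 = ½ ≈ 0.50000)
H(E) = E (H(E) = (E*(½))*2 = (E/2)*2 = E)
N*(13 + H(h)) = 16*(13 + 4) = 16*17 = 272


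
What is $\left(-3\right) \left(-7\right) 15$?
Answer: $315$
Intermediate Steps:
$\left(-3\right) \left(-7\right) 15 = 21 \cdot 15 = 315$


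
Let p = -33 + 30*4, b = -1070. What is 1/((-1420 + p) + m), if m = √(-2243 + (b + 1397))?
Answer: -1333/1778805 - 2*I*√479/1778805 ≈ -0.00074938 - 2.4608e-5*I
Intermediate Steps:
p = 87 (p = -33 + 120 = 87)
m = 2*I*√479 (m = √(-2243 + (-1070 + 1397)) = √(-2243 + 327) = √(-1916) = 2*I*√479 ≈ 43.772*I)
1/((-1420 + p) + m) = 1/((-1420 + 87) + 2*I*√479) = 1/(-1333 + 2*I*√479)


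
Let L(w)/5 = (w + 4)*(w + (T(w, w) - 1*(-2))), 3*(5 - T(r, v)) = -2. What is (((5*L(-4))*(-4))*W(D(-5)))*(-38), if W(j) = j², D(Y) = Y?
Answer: 0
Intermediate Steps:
T(r, v) = 17/3 (T(r, v) = 5 - ⅓*(-2) = 5 + ⅔ = 17/3)
L(w) = 5*(4 + w)*(23/3 + w) (L(w) = 5*((w + 4)*(w + (17/3 - 1*(-2)))) = 5*((4 + w)*(w + (17/3 + 2))) = 5*((4 + w)*(w + 23/3)) = 5*((4 + w)*(23/3 + w)) = 5*(4 + w)*(23/3 + w))
(((5*L(-4))*(-4))*W(D(-5)))*(-38) = (((5*(460/3 + 5*(-4)² + (175/3)*(-4)))*(-4))*(-5)²)*(-38) = (((5*(460/3 + 5*16 - 700/3))*(-4))*25)*(-38) = (((5*(460/3 + 80 - 700/3))*(-4))*25)*(-38) = (((5*0)*(-4))*25)*(-38) = ((0*(-4))*25)*(-38) = (0*25)*(-38) = 0*(-38) = 0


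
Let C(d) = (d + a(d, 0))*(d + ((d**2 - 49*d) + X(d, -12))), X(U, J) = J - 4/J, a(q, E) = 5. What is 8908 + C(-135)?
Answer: -9603676/3 ≈ -3.2012e+6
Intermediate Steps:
C(d) = (5 + d)*(-35/3 + d**2 - 48*d) (C(d) = (d + 5)*(d + ((d**2 - 49*d) + (-12 - 4/(-12)))) = (5 + d)*(d + ((d**2 - 49*d) + (-12 - 4*(-1/12)))) = (5 + d)*(d + ((d**2 - 49*d) + (-12 + 1/3))) = (5 + d)*(d + ((d**2 - 49*d) - 35/3)) = (5 + d)*(d + (-35/3 + d**2 - 49*d)) = (5 + d)*(-35/3 + d**2 - 48*d))
8908 + C(-135) = 8908 + (-175/3 + (-135)**3 - 43*(-135)**2 - 755/3*(-135)) = 8908 + (-175/3 - 2460375 - 43*18225 + 33975) = 8908 + (-175/3 - 2460375 - 783675 + 33975) = 8908 - 9630400/3 = -9603676/3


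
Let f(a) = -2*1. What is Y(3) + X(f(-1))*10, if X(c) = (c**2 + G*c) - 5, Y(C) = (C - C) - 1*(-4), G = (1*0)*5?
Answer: -6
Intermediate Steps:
G = 0 (G = 0*5 = 0)
Y(C) = 4 (Y(C) = 0 + 4 = 4)
f(a) = -2
X(c) = -5 + c**2 (X(c) = (c**2 + 0*c) - 5 = (c**2 + 0) - 5 = c**2 - 5 = -5 + c**2)
Y(3) + X(f(-1))*10 = 4 + (-5 + (-2)**2)*10 = 4 + (-5 + 4)*10 = 4 - 1*10 = 4 - 10 = -6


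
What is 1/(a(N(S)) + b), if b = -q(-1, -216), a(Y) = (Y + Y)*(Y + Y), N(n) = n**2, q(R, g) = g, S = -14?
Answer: 1/153880 ≈ 6.4986e-6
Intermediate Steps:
a(Y) = 4*Y**2 (a(Y) = (2*Y)*(2*Y) = 4*Y**2)
b = 216 (b = -1*(-216) = 216)
1/(a(N(S)) + b) = 1/(4*((-14)**2)**2 + 216) = 1/(4*196**2 + 216) = 1/(4*38416 + 216) = 1/(153664 + 216) = 1/153880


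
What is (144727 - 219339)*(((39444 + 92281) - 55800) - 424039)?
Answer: 25973481768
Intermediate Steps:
(144727 - 219339)*(((39444 + 92281) - 55800) - 424039) = -74612*((131725 - 55800) - 424039) = -74612*(75925 - 424039) = -74612*(-348114) = 25973481768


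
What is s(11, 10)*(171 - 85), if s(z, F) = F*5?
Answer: 4300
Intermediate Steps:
s(z, F) = 5*F
s(11, 10)*(171 - 85) = (5*10)*(171 - 85) = 50*86 = 4300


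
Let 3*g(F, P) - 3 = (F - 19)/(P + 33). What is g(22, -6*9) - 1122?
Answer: -23542/21 ≈ -1121.0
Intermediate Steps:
g(F, P) = 1 + (-19 + F)/(3*(33 + P)) (g(F, P) = 1 + ((F - 19)/(P + 33))/3 = 1 + ((-19 + F)/(33 + P))/3 = 1 + (-19 + F)/(3*(33 + P)))
g(22, -6*9) - 1122 = (80 + 22 + 3*(-6*9))/(3*(33 - 6*9)) - 1122 = (80 + 22 + 3*(-54))/(3*(33 - 54)) - 1122 = (⅓)*(80 + 22 - 162)/(-21) - 1122 = (⅓)*(-1/21)*(-60) - 1122 = 20/21 - 1122 = -23542/21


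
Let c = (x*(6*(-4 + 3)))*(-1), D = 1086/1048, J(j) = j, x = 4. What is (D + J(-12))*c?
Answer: -34470/131 ≈ -263.13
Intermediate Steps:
D = 543/524 (D = 1086*(1/1048) = 543/524 ≈ 1.0363)
c = 24 (c = (4*(6*(-4 + 3)))*(-1) = (4*(6*(-1)))*(-1) = (4*(-6))*(-1) = -24*(-1) = 24)
(D + J(-12))*c = (543/524 - 12)*24 = -5745/524*24 = -34470/131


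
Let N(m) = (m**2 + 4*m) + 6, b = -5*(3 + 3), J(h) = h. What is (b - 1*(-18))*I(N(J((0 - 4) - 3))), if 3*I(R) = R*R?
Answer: -2916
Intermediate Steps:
b = -30 (b = -5*6 = -30)
N(m) = 6 + m**2 + 4*m
I(R) = R**2/3 (I(R) = (R*R)/3 = R**2/3)
(b - 1*(-18))*I(N(J((0 - 4) - 3))) = (-30 - 1*(-18))*((6 + ((0 - 4) - 3)**2 + 4*((0 - 4) - 3))**2/3) = (-30 + 18)*((6 + (-4 - 3)**2 + 4*(-4 - 3))**2/3) = -4*(6 + (-7)**2 + 4*(-7))**2 = -4*(6 + 49 - 28)**2 = -4*27**2 = -4*729 = -12*243 = -2916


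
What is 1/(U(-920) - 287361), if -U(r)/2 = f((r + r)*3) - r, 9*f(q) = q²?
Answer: -1/7060401 ≈ -1.4163e-7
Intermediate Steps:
f(q) = q²/9
U(r) = -8*r² + 2*r (U(r) = -2*(((r + r)*3)²/9 - r) = -2*(((2*r)*3)²/9 - r) = -2*((6*r)²/9 - r) = -2*((36*r²)/9 - r) = -2*(4*r² - r) = -2*(-r + 4*r²) = -8*r² + 2*r)
1/(U(-920) - 287361) = 1/(2*(-920)*(1 - 4*(-920)) - 287361) = 1/(2*(-920)*(1 + 3680) - 287361) = 1/(2*(-920)*3681 - 287361) = 1/(-6773040 - 287361) = 1/(-7060401) = -1/7060401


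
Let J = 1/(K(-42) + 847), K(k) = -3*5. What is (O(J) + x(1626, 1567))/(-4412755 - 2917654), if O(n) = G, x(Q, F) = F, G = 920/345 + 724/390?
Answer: -102149/476476585 ≈ -0.00021438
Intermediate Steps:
G = 294/65 (G = 920*(1/345) + 724*(1/390) = 8/3 + 362/195 = 294/65 ≈ 4.5231)
K(k) = -15
J = 1/832 (J = 1/(-15 + 847) = 1/832 ≈ 0.0012019)
O(n) = 294/65
(O(J) + x(1626, 1567))/(-4412755 - 2917654) = (294/65 + 1567)/(-4412755 - 2917654) = (102149/65)/(-7330409) = (102149/65)*(-1/7330409) = -102149/476476585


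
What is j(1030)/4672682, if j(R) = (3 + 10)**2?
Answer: 169/4672682 ≈ 3.6168e-5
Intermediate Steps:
j(R) = 169 (j(R) = 13**2 = 169)
j(1030)/4672682 = 169/4672682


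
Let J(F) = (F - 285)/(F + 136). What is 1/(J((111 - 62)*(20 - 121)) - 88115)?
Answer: -4813/424092261 ≈ -1.1349e-5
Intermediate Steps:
J(F) = (-285 + F)/(136 + F)
1/(J((111 - 62)*(20 - 121)) - 88115) = 1/((-285 + (111 - 62)*(20 - 121))/(136 + (111 - 62)*(20 - 121)) - 88115) = 1/((-285 + 49*(-101))/(136 + 49*(-101)) - 88115) = 1/((-285 - 4949)/(136 - 4949) - 88115) = 1/(-5234/(-4813) - 88115) = 1/(-1/4813*(-5234) - 88115) = 1/(5234/4813 - 88115) = 1/(-424092261/4813) = -4813/424092261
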